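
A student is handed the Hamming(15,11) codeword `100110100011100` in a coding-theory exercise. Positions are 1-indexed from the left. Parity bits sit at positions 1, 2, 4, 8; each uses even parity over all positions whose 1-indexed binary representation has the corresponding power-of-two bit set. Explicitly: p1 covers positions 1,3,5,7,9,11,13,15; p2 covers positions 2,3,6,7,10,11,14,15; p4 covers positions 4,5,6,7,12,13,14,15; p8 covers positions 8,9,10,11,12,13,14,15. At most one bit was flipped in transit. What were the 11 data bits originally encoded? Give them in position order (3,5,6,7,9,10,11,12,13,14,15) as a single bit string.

01010011000

s1: b1⊕b3⊕b5⊕b7⊕b9⊕b11⊕b13⊕b15 = 1⊕0⊕1⊕1⊕0⊕1⊕1⊕0 = 1
s2: b2⊕b3⊕b6⊕b7⊕b10⊕b11⊕b14⊕b15 = 0⊕0⊕0⊕1⊕0⊕1⊕0⊕0 = 0
s4: b4⊕b5⊕b6⊕b7⊕b12⊕b13⊕b14⊕b15 = 1⊕1⊕0⊕1⊕1⊕1⊕0⊕0 = 1
s8: b8⊕b9⊕b10⊕b11⊕b12⊕b13⊕b14⊕b15 = 0⊕0⊕0⊕1⊕1⊕1⊕0⊕0 = 1
Syndrome (s8...s1) = 1101 → position 13.
Flip bit 13: corrected codeword = 100110100011000
Data bits at positions 3,5,6,7,9,10,11,12,13,14,15: 01010011000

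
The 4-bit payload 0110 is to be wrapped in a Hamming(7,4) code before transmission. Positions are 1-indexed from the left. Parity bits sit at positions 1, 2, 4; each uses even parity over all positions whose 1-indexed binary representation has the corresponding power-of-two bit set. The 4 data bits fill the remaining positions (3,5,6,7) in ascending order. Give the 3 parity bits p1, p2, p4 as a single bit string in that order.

110

Place data bits at non-power-of-two positions: b3=0, b5=1, b6=1, b7=0.
p1 = XOR of data positions {3,5,7} = 0⊕1⊕0 = 1
p2 = XOR of data positions {3,6,7} = 0⊕1⊕0 = 1
p4 = XOR of data positions {5,6,7} = 1⊕1⊕0 = 0
Parity bits p1,p2,p4 = 110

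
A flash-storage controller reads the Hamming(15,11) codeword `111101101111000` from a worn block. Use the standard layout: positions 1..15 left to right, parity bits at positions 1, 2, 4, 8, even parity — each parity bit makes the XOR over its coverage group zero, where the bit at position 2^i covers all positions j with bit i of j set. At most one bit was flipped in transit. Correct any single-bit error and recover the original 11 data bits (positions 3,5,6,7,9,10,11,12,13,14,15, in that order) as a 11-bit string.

s1: b1⊕b3⊕b5⊕b7⊕b9⊕b11⊕b13⊕b15 = 1⊕1⊕0⊕1⊕1⊕1⊕0⊕0 = 1
s2: b2⊕b3⊕b6⊕b7⊕b10⊕b11⊕b14⊕b15 = 1⊕1⊕1⊕1⊕1⊕1⊕0⊕0 = 0
s4: b4⊕b5⊕b6⊕b7⊕b12⊕b13⊕b14⊕b15 = 1⊕0⊕1⊕1⊕1⊕0⊕0⊕0 = 0
s8: b8⊕b9⊕b10⊕b11⊕b12⊕b13⊕b14⊕b15 = 0⊕1⊕1⊕1⊕1⊕0⊕0⊕0 = 0
Syndrome (s8...s1) = 0001 → position 1.
Flip bit 1: corrected codeword = 011101101111000
Data bits at positions 3,5,6,7,9,10,11,12,13,14,15: 10111111000

10111111000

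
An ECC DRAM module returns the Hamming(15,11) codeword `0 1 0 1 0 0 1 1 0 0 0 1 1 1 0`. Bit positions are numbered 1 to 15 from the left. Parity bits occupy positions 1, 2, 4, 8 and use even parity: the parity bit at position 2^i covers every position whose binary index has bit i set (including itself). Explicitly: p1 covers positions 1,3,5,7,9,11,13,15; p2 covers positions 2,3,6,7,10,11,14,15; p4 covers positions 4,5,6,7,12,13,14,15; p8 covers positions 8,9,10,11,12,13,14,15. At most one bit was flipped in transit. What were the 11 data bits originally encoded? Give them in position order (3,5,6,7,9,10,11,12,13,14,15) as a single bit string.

00110001110

s1: b1⊕b3⊕b5⊕b7⊕b9⊕b11⊕b13⊕b15 = 0⊕0⊕0⊕1⊕0⊕0⊕1⊕0 = 0
s2: b2⊕b3⊕b6⊕b7⊕b10⊕b11⊕b14⊕b15 = 1⊕0⊕0⊕1⊕0⊕0⊕1⊕0 = 1
s4: b4⊕b5⊕b6⊕b7⊕b12⊕b13⊕b14⊕b15 = 1⊕0⊕0⊕1⊕1⊕1⊕1⊕0 = 1
s8: b8⊕b9⊕b10⊕b11⊕b12⊕b13⊕b14⊕b15 = 1⊕0⊕0⊕0⊕1⊕1⊕1⊕0 = 0
Syndrome (s8...s1) = 0110 → position 6.
Flip bit 6: corrected codeword = 010101110001110
Data bits at positions 3,5,6,7,9,10,11,12,13,14,15: 00110001110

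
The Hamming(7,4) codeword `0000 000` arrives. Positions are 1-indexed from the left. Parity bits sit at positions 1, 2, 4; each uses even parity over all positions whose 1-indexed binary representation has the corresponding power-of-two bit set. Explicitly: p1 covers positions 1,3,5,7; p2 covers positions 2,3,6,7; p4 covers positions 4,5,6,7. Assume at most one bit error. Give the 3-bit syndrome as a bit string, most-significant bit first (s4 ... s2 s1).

s1: b1⊕b3⊕b5⊕b7 = 0⊕0⊕0⊕0 = 0
s2: b2⊕b3⊕b6⊕b7 = 0⊕0⊕0⊕0 = 0
s4: b4⊕b5⊕b6⊕b7 = 0⊕0⊕0⊕0 = 0
Syndrome (s4...s1) = 000 → position 0 (no error).

000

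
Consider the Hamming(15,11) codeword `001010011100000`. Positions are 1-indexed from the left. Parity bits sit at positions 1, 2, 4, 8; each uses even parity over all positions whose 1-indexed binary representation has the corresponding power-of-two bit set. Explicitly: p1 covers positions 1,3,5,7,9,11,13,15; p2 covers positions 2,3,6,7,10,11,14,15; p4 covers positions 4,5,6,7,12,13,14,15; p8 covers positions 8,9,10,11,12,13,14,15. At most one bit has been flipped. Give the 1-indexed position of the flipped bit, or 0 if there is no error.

13

s1: b1⊕b3⊕b5⊕b7⊕b9⊕b11⊕b13⊕b15 = 0⊕1⊕1⊕0⊕1⊕0⊕0⊕0 = 1
s2: b2⊕b3⊕b6⊕b7⊕b10⊕b11⊕b14⊕b15 = 0⊕1⊕0⊕0⊕1⊕0⊕0⊕0 = 0
s4: b4⊕b5⊕b6⊕b7⊕b12⊕b13⊕b14⊕b15 = 0⊕1⊕0⊕0⊕0⊕0⊕0⊕0 = 1
s8: b8⊕b9⊕b10⊕b11⊕b12⊕b13⊕b14⊕b15 = 1⊕1⊕1⊕0⊕0⊕0⊕0⊕0 = 1
Syndrome (s8...s1) = 1101 → position 13.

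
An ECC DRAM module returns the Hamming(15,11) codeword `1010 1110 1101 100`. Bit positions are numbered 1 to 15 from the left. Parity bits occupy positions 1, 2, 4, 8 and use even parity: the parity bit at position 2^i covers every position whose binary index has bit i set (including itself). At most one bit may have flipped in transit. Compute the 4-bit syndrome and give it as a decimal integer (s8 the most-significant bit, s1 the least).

s1: b1⊕b3⊕b5⊕b7⊕b9⊕b11⊕b13⊕b15 = 1⊕1⊕1⊕1⊕1⊕0⊕1⊕0 = 0
s2: b2⊕b3⊕b6⊕b7⊕b10⊕b11⊕b14⊕b15 = 0⊕1⊕1⊕1⊕1⊕0⊕0⊕0 = 0
s4: b4⊕b5⊕b6⊕b7⊕b12⊕b13⊕b14⊕b15 = 0⊕1⊕1⊕1⊕1⊕1⊕0⊕0 = 1
s8: b8⊕b9⊕b10⊕b11⊕b12⊕b13⊕b14⊕b15 = 0⊕1⊕1⊕0⊕1⊕1⊕0⊕0 = 0
Syndrome (s8...s1) = 0100 → position 4.

4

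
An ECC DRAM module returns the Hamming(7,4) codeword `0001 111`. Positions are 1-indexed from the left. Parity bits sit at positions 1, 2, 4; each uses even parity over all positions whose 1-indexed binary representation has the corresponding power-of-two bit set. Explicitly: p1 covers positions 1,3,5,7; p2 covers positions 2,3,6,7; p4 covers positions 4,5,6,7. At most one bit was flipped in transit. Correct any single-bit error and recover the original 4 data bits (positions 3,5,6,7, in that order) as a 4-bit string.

s1: b1⊕b3⊕b5⊕b7 = 0⊕0⊕1⊕1 = 0
s2: b2⊕b3⊕b6⊕b7 = 0⊕0⊕1⊕1 = 0
s4: b4⊕b5⊕b6⊕b7 = 1⊕1⊕1⊕1 = 0
Syndrome (s4...s1) = 000 → position 0 (no error).
No correction needed.
Data bits at positions 3,5,6,7: 0111

0111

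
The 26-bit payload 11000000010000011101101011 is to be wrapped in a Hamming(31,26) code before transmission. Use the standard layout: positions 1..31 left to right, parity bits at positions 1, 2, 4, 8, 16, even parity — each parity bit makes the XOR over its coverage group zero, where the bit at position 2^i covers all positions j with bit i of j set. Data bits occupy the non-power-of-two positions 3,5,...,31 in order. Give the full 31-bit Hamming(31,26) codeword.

0110100000000100000011101101011

Place data bits at non-power-of-two positions: b3=1, b5=1, b6=0, b7=0, b9=0, b10=0, b11=0, b12=0, b13=0, b14=1, b15=0, b17=0, b18=0, b19=0, b20=0, b21=1, b22=1, b23=1, b24=0, b25=1, b26=1, b27=0, b28=1, b29=0, b30=1, b31=1.
p1 = XOR of data positions {3,5,7,9,11,13,15,17,19,21,23,25,27,29,31} = 1⊕1⊕0⊕0⊕0⊕0⊕0⊕0⊕0⊕1⊕1⊕1⊕0⊕0⊕1 = 0
p2 = XOR of data positions {3,6,7,10,11,14,15,18,19,22,23,26,27,30,31} = 1⊕0⊕0⊕0⊕0⊕1⊕0⊕0⊕0⊕1⊕1⊕1⊕0⊕1⊕1 = 1
p4 = XOR of data positions {5,6,7,12,13,14,15,20,21,22,23,28,29,30,31} = 1⊕0⊕0⊕0⊕0⊕1⊕0⊕0⊕1⊕1⊕1⊕1⊕0⊕1⊕1 = 0
p8 = XOR of data positions {9,10,11,12,13,14,15,24,25,26,27,28,29,30,31} = 0⊕0⊕0⊕0⊕0⊕1⊕0⊕0⊕1⊕1⊕0⊕1⊕0⊕1⊕1 = 0
p16 = XOR of data positions {17,18,19,20,21,22,23,24,25,26,27,28,29,30,31} = 0⊕0⊕0⊕0⊕1⊕1⊕1⊕0⊕1⊕1⊕0⊕1⊕0⊕1⊕1 = 0
Codeword b1..b31 = 0110100000000100000011101101011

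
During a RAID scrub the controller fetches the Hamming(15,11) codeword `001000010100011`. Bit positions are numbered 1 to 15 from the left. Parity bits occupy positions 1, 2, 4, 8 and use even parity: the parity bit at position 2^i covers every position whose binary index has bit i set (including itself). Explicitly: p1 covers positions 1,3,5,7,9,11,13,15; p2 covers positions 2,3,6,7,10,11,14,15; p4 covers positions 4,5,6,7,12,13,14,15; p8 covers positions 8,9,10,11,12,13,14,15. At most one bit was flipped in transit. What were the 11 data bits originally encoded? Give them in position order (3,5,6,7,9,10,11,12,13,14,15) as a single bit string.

10000100011

s1: b1⊕b3⊕b5⊕b7⊕b9⊕b11⊕b13⊕b15 = 0⊕1⊕0⊕0⊕0⊕0⊕0⊕1 = 0
s2: b2⊕b3⊕b6⊕b7⊕b10⊕b11⊕b14⊕b15 = 0⊕1⊕0⊕0⊕1⊕0⊕1⊕1 = 0
s4: b4⊕b5⊕b6⊕b7⊕b12⊕b13⊕b14⊕b15 = 0⊕0⊕0⊕0⊕0⊕0⊕1⊕1 = 0
s8: b8⊕b9⊕b10⊕b11⊕b12⊕b13⊕b14⊕b15 = 1⊕0⊕1⊕0⊕0⊕0⊕1⊕1 = 0
Syndrome (s8...s1) = 0000 → position 0 (no error).
No correction needed.
Data bits at positions 3,5,6,7,9,10,11,12,13,14,15: 10000100011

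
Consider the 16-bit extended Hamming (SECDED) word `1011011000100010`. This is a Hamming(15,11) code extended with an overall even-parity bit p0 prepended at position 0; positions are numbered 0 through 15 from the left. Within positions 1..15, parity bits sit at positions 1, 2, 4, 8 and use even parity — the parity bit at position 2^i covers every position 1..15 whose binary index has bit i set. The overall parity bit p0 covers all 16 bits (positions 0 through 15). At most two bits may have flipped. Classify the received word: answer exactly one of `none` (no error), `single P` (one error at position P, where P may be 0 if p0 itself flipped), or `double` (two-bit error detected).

single 6

s1: b1⊕b3⊕b5⊕b7⊕b9⊕b11⊕b13⊕b15 = 0⊕1⊕1⊕0⊕0⊕0⊕0⊕0 = 0
s2: b2⊕b3⊕b6⊕b7⊕b10⊕b11⊕b14⊕b15 = 1⊕1⊕1⊕0⊕1⊕0⊕1⊕0 = 1
s4: b4⊕b5⊕b6⊕b7⊕b12⊕b13⊕b14⊕b15 = 0⊕1⊕1⊕0⊕0⊕0⊕1⊕0 = 1
s8: b8⊕b9⊕b10⊕b11⊕b12⊕b13⊕b14⊕b15 = 0⊕0⊕1⊕0⊕0⊕0⊕1⊕0 = 0
Syndrome (s8...s1) = 0110 → position 6.
Overall parity (XOR of all 16 bits, including p0): 1⊕0⊕1⊕1⊕0⊕1⊕1⊕0⊕0⊕0⊕1⊕0⊕0⊕0⊕1⊕0 = 1
Overall=1, syndrome position=6 → single-bit error at position 6.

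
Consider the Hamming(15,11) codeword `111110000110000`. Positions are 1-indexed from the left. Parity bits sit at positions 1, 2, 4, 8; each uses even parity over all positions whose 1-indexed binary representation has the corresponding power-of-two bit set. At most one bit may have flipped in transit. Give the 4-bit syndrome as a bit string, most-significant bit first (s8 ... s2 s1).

0000

s1: b1⊕b3⊕b5⊕b7⊕b9⊕b11⊕b13⊕b15 = 1⊕1⊕1⊕0⊕0⊕1⊕0⊕0 = 0
s2: b2⊕b3⊕b6⊕b7⊕b10⊕b11⊕b14⊕b15 = 1⊕1⊕0⊕0⊕1⊕1⊕0⊕0 = 0
s4: b4⊕b5⊕b6⊕b7⊕b12⊕b13⊕b14⊕b15 = 1⊕1⊕0⊕0⊕0⊕0⊕0⊕0 = 0
s8: b8⊕b9⊕b10⊕b11⊕b12⊕b13⊕b14⊕b15 = 0⊕0⊕1⊕1⊕0⊕0⊕0⊕0 = 0
Syndrome (s8...s1) = 0000 → position 0 (no error).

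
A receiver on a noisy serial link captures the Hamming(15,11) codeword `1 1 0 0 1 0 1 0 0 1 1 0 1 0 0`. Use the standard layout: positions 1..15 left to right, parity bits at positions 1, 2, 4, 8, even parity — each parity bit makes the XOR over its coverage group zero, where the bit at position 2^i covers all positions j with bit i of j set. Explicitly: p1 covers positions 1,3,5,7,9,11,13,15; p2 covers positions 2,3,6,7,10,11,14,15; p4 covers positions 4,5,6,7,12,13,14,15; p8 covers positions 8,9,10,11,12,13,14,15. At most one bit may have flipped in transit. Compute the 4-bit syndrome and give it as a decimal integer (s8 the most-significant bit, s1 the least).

s1: b1⊕b3⊕b5⊕b7⊕b9⊕b11⊕b13⊕b15 = 1⊕0⊕1⊕1⊕0⊕1⊕1⊕0 = 1
s2: b2⊕b3⊕b6⊕b7⊕b10⊕b11⊕b14⊕b15 = 1⊕0⊕0⊕1⊕1⊕1⊕0⊕0 = 0
s4: b4⊕b5⊕b6⊕b7⊕b12⊕b13⊕b14⊕b15 = 0⊕1⊕0⊕1⊕0⊕1⊕0⊕0 = 1
s8: b8⊕b9⊕b10⊕b11⊕b12⊕b13⊕b14⊕b15 = 0⊕0⊕1⊕1⊕0⊕1⊕0⊕0 = 1
Syndrome (s8...s1) = 1101 → position 13.

13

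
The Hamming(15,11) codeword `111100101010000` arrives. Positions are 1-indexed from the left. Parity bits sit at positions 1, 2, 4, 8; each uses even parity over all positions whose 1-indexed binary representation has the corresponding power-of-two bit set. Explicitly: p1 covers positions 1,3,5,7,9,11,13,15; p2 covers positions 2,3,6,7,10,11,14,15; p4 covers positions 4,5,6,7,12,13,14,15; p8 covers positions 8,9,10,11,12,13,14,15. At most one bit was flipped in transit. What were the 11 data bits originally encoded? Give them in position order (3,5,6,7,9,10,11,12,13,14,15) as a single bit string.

s1: b1⊕b3⊕b5⊕b7⊕b9⊕b11⊕b13⊕b15 = 1⊕1⊕0⊕1⊕1⊕1⊕0⊕0 = 1
s2: b2⊕b3⊕b6⊕b7⊕b10⊕b11⊕b14⊕b15 = 1⊕1⊕0⊕1⊕0⊕1⊕0⊕0 = 0
s4: b4⊕b5⊕b6⊕b7⊕b12⊕b13⊕b14⊕b15 = 1⊕0⊕0⊕1⊕0⊕0⊕0⊕0 = 0
s8: b8⊕b9⊕b10⊕b11⊕b12⊕b13⊕b14⊕b15 = 0⊕1⊕0⊕1⊕0⊕0⊕0⊕0 = 0
Syndrome (s8...s1) = 0001 → position 1.
Flip bit 1: corrected codeword = 011100101010000
Data bits at positions 3,5,6,7,9,10,11,12,13,14,15: 10011010000

10011010000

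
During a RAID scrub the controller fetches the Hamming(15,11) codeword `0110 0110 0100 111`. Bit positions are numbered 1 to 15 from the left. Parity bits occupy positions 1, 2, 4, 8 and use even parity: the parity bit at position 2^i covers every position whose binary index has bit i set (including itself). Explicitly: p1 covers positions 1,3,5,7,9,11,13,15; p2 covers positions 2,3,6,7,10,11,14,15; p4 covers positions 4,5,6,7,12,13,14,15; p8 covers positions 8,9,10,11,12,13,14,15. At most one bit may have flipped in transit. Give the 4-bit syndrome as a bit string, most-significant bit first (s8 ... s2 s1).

0110

s1: b1⊕b3⊕b5⊕b7⊕b9⊕b11⊕b13⊕b15 = 0⊕1⊕0⊕1⊕0⊕0⊕1⊕1 = 0
s2: b2⊕b3⊕b6⊕b7⊕b10⊕b11⊕b14⊕b15 = 1⊕1⊕1⊕1⊕1⊕0⊕1⊕1 = 1
s4: b4⊕b5⊕b6⊕b7⊕b12⊕b13⊕b14⊕b15 = 0⊕0⊕1⊕1⊕0⊕1⊕1⊕1 = 1
s8: b8⊕b9⊕b10⊕b11⊕b12⊕b13⊕b14⊕b15 = 0⊕0⊕1⊕0⊕0⊕1⊕1⊕1 = 0
Syndrome (s8...s1) = 0110 → position 6.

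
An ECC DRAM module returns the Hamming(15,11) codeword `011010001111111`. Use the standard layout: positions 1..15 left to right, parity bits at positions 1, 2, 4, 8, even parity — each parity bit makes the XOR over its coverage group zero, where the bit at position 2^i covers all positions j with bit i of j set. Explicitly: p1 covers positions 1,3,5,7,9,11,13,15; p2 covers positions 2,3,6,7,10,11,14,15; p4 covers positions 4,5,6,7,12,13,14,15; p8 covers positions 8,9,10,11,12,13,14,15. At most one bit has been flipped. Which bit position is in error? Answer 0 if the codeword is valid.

12

s1: b1⊕b3⊕b5⊕b7⊕b9⊕b11⊕b13⊕b15 = 0⊕1⊕1⊕0⊕1⊕1⊕1⊕1 = 0
s2: b2⊕b3⊕b6⊕b7⊕b10⊕b11⊕b14⊕b15 = 1⊕1⊕0⊕0⊕1⊕1⊕1⊕1 = 0
s4: b4⊕b5⊕b6⊕b7⊕b12⊕b13⊕b14⊕b15 = 0⊕1⊕0⊕0⊕1⊕1⊕1⊕1 = 1
s8: b8⊕b9⊕b10⊕b11⊕b12⊕b13⊕b14⊕b15 = 0⊕1⊕1⊕1⊕1⊕1⊕1⊕1 = 1
Syndrome (s8...s1) = 1100 → position 12.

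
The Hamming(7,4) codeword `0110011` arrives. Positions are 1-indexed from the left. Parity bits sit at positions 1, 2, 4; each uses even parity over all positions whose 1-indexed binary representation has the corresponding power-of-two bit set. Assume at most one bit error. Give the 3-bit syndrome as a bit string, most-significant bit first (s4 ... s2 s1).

000

s1: b1⊕b3⊕b5⊕b7 = 0⊕1⊕0⊕1 = 0
s2: b2⊕b3⊕b6⊕b7 = 1⊕1⊕1⊕1 = 0
s4: b4⊕b5⊕b6⊕b7 = 0⊕0⊕1⊕1 = 0
Syndrome (s4...s1) = 000 → position 0 (no error).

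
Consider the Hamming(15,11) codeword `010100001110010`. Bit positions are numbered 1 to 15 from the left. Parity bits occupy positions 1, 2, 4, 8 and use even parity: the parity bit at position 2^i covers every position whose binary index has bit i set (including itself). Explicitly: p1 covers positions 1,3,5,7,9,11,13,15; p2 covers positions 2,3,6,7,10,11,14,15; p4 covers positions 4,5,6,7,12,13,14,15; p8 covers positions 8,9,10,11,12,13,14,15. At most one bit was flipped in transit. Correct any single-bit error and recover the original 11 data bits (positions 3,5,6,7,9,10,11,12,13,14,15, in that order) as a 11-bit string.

00001110010

s1: b1⊕b3⊕b5⊕b7⊕b9⊕b11⊕b13⊕b15 = 0⊕0⊕0⊕0⊕1⊕1⊕0⊕0 = 0
s2: b2⊕b3⊕b6⊕b7⊕b10⊕b11⊕b14⊕b15 = 1⊕0⊕0⊕0⊕1⊕1⊕1⊕0 = 0
s4: b4⊕b5⊕b6⊕b7⊕b12⊕b13⊕b14⊕b15 = 1⊕0⊕0⊕0⊕0⊕0⊕1⊕0 = 0
s8: b8⊕b9⊕b10⊕b11⊕b12⊕b13⊕b14⊕b15 = 0⊕1⊕1⊕1⊕0⊕0⊕1⊕0 = 0
Syndrome (s8...s1) = 0000 → position 0 (no error).
No correction needed.
Data bits at positions 3,5,6,7,9,10,11,12,13,14,15: 00001110010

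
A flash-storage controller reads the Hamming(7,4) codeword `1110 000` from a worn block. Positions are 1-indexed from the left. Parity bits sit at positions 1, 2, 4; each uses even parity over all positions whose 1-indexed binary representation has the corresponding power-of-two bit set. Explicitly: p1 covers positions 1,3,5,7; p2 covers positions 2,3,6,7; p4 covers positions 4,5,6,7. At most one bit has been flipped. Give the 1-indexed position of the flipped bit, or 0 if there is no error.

s1: b1⊕b3⊕b5⊕b7 = 1⊕1⊕0⊕0 = 0
s2: b2⊕b3⊕b6⊕b7 = 1⊕1⊕0⊕0 = 0
s4: b4⊕b5⊕b6⊕b7 = 0⊕0⊕0⊕0 = 0
Syndrome (s4...s1) = 000 → position 0 (no error).

0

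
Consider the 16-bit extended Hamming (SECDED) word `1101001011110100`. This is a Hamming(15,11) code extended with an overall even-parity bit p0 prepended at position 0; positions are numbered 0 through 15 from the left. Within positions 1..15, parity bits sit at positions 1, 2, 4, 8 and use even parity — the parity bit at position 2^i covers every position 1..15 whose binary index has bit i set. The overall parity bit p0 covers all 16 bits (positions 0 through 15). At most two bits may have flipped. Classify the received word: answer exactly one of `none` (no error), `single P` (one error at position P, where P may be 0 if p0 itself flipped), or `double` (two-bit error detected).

single 9

s1: b1⊕b3⊕b5⊕b7⊕b9⊕b11⊕b13⊕b15 = 1⊕1⊕0⊕0⊕1⊕1⊕1⊕0 = 1
s2: b2⊕b3⊕b6⊕b7⊕b10⊕b11⊕b14⊕b15 = 0⊕1⊕1⊕0⊕1⊕1⊕0⊕0 = 0
s4: b4⊕b5⊕b6⊕b7⊕b12⊕b13⊕b14⊕b15 = 0⊕0⊕1⊕0⊕0⊕1⊕0⊕0 = 0
s8: b8⊕b9⊕b10⊕b11⊕b12⊕b13⊕b14⊕b15 = 1⊕1⊕1⊕1⊕0⊕1⊕0⊕0 = 1
Syndrome (s8...s1) = 1001 → position 9.
Overall parity (XOR of all 16 bits, including p0): 1⊕1⊕0⊕1⊕0⊕0⊕1⊕0⊕1⊕1⊕1⊕1⊕0⊕1⊕0⊕0 = 1
Overall=1, syndrome position=9 → single-bit error at position 9.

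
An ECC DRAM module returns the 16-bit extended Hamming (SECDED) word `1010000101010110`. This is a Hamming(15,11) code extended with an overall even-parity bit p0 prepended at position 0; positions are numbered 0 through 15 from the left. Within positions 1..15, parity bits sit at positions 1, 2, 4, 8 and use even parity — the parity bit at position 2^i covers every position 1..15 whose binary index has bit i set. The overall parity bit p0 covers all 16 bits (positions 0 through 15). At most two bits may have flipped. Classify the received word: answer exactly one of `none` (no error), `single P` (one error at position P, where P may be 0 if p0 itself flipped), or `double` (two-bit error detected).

s1: b1⊕b3⊕b5⊕b7⊕b9⊕b11⊕b13⊕b15 = 0⊕0⊕0⊕1⊕1⊕1⊕1⊕0 = 0
s2: b2⊕b3⊕b6⊕b7⊕b10⊕b11⊕b14⊕b15 = 1⊕0⊕0⊕1⊕0⊕1⊕1⊕0 = 0
s4: b4⊕b5⊕b6⊕b7⊕b12⊕b13⊕b14⊕b15 = 0⊕0⊕0⊕1⊕0⊕1⊕1⊕0 = 1
s8: b8⊕b9⊕b10⊕b11⊕b12⊕b13⊕b14⊕b15 = 0⊕1⊕0⊕1⊕0⊕1⊕1⊕0 = 0
Syndrome (s8...s1) = 0100 → position 4.
Overall parity (XOR of all 16 bits, including p0): 1⊕0⊕1⊕0⊕0⊕0⊕0⊕1⊕0⊕1⊕0⊕1⊕0⊕1⊕1⊕0 = 1
Overall=1, syndrome position=4 → single-bit error at position 4.

single 4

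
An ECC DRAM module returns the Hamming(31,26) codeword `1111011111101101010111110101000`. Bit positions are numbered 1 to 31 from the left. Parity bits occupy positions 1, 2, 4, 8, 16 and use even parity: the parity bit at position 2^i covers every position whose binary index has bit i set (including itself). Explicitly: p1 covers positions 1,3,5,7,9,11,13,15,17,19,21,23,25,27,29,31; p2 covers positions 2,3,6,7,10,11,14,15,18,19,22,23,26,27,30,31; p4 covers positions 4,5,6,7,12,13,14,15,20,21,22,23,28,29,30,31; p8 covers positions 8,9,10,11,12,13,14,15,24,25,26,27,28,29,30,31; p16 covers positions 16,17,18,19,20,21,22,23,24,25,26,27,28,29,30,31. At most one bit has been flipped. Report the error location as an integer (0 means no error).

26

s1: b1⊕b3⊕b5⊕b7⊕b9⊕b11⊕b13⊕b15⊕b17⊕b19⊕b21⊕b23⊕b25⊕b27⊕b29⊕b31 = 1⊕1⊕0⊕1⊕1⊕1⊕1⊕0⊕0⊕0⊕1⊕1⊕0⊕0⊕0⊕0 = 0
s2: b2⊕b3⊕b6⊕b7⊕b10⊕b11⊕b14⊕b15⊕b18⊕b19⊕b22⊕b23⊕b26⊕b27⊕b30⊕b31 = 1⊕1⊕1⊕1⊕1⊕1⊕1⊕0⊕1⊕0⊕1⊕1⊕1⊕0⊕0⊕0 = 1
s4: b4⊕b5⊕b6⊕b7⊕b12⊕b13⊕b14⊕b15⊕b20⊕b21⊕b22⊕b23⊕b28⊕b29⊕b30⊕b31 = 1⊕0⊕1⊕1⊕0⊕1⊕1⊕0⊕1⊕1⊕1⊕1⊕1⊕0⊕0⊕0 = 0
s8: b8⊕b9⊕b10⊕b11⊕b12⊕b13⊕b14⊕b15⊕b24⊕b25⊕b26⊕b27⊕b28⊕b29⊕b30⊕b31 = 1⊕1⊕1⊕1⊕0⊕1⊕1⊕0⊕1⊕0⊕1⊕0⊕1⊕0⊕0⊕0 = 1
s16: b16⊕b17⊕b18⊕b19⊕b20⊕b21⊕b22⊕b23⊕b24⊕b25⊕b26⊕b27⊕b28⊕b29⊕b30⊕b31 = 1⊕0⊕1⊕0⊕1⊕1⊕1⊕1⊕1⊕0⊕1⊕0⊕1⊕0⊕0⊕0 = 1
Syndrome (s16...s1) = 11010 → position 26.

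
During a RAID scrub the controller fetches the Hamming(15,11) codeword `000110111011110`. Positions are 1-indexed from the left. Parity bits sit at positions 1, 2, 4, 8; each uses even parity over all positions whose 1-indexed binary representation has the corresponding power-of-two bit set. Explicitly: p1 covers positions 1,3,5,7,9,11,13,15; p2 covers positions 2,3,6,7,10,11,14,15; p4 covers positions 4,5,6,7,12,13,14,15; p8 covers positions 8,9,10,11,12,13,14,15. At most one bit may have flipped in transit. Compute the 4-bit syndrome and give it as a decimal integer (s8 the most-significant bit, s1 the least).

s1: b1⊕b3⊕b5⊕b7⊕b9⊕b11⊕b13⊕b15 = 0⊕0⊕1⊕1⊕1⊕1⊕1⊕0 = 1
s2: b2⊕b3⊕b6⊕b7⊕b10⊕b11⊕b14⊕b15 = 0⊕0⊕0⊕1⊕0⊕1⊕1⊕0 = 1
s4: b4⊕b5⊕b6⊕b7⊕b12⊕b13⊕b14⊕b15 = 1⊕1⊕0⊕1⊕1⊕1⊕1⊕0 = 0
s8: b8⊕b9⊕b10⊕b11⊕b12⊕b13⊕b14⊕b15 = 1⊕1⊕0⊕1⊕1⊕1⊕1⊕0 = 0
Syndrome (s8...s1) = 0011 → position 3.

3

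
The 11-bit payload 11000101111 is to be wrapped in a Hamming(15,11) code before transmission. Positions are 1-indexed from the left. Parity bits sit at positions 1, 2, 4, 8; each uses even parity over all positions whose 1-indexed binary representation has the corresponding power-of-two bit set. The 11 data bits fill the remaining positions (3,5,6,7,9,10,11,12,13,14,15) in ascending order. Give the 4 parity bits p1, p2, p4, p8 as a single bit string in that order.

0011

Place data bits at non-power-of-two positions: b3=1, b5=1, b6=0, b7=0, b9=0, b10=1, b11=0, b12=1, b13=1, b14=1, b15=1.
p1 = XOR of data positions {3,5,7,9,11,13,15} = 1⊕1⊕0⊕0⊕0⊕1⊕1 = 0
p2 = XOR of data positions {3,6,7,10,11,14,15} = 1⊕0⊕0⊕1⊕0⊕1⊕1 = 0
p4 = XOR of data positions {5,6,7,12,13,14,15} = 1⊕0⊕0⊕1⊕1⊕1⊕1 = 1
p8 = XOR of data positions {9,10,11,12,13,14,15} = 0⊕1⊕0⊕1⊕1⊕1⊕1 = 1
Parity bits p1,p2,p4,p8 = 0011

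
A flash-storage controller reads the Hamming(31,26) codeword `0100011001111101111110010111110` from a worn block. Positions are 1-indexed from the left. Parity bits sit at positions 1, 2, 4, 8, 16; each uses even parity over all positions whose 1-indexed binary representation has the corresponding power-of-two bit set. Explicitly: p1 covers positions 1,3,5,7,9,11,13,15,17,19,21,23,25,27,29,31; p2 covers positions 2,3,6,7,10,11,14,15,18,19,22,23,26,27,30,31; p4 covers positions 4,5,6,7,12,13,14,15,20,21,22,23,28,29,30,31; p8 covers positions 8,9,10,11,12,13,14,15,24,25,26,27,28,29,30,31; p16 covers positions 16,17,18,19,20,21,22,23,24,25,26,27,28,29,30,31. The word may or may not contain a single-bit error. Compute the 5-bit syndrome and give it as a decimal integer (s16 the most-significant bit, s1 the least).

10

s1: b1⊕b3⊕b5⊕b7⊕b9⊕b11⊕b13⊕b15⊕b17⊕b19⊕b21⊕b23⊕b25⊕b27⊕b29⊕b31 = 0⊕0⊕0⊕1⊕0⊕1⊕1⊕0⊕1⊕1⊕1⊕0⊕0⊕1⊕1⊕0 = 0
s2: b2⊕b3⊕b6⊕b7⊕b10⊕b11⊕b14⊕b15⊕b18⊕b19⊕b22⊕b23⊕b26⊕b27⊕b30⊕b31 = 1⊕0⊕1⊕1⊕1⊕1⊕1⊕0⊕1⊕1⊕0⊕0⊕1⊕1⊕1⊕0 = 1
s4: b4⊕b5⊕b6⊕b7⊕b12⊕b13⊕b14⊕b15⊕b20⊕b21⊕b22⊕b23⊕b28⊕b29⊕b30⊕b31 = 0⊕0⊕1⊕1⊕1⊕1⊕1⊕0⊕1⊕1⊕0⊕0⊕1⊕1⊕1⊕0 = 0
s8: b8⊕b9⊕b10⊕b11⊕b12⊕b13⊕b14⊕b15⊕b24⊕b25⊕b26⊕b27⊕b28⊕b29⊕b30⊕b31 = 0⊕0⊕1⊕1⊕1⊕1⊕1⊕0⊕1⊕0⊕1⊕1⊕1⊕1⊕1⊕0 = 1
s16: b16⊕b17⊕b18⊕b19⊕b20⊕b21⊕b22⊕b23⊕b24⊕b25⊕b26⊕b27⊕b28⊕b29⊕b30⊕b31 = 1⊕1⊕1⊕1⊕1⊕1⊕0⊕0⊕1⊕0⊕1⊕1⊕1⊕1⊕1⊕0 = 0
Syndrome (s16...s1) = 01010 → position 10.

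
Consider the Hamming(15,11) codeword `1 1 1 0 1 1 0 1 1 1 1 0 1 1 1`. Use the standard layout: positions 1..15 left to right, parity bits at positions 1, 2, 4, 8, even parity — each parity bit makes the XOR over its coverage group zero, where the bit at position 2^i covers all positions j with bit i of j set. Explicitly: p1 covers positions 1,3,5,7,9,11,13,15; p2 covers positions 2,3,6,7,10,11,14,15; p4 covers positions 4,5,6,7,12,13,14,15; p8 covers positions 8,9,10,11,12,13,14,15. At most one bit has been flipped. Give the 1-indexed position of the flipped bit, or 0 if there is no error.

s1: b1⊕b3⊕b5⊕b7⊕b9⊕b11⊕b13⊕b15 = 1⊕1⊕1⊕0⊕1⊕1⊕1⊕1 = 1
s2: b2⊕b3⊕b6⊕b7⊕b10⊕b11⊕b14⊕b15 = 1⊕1⊕1⊕0⊕1⊕1⊕1⊕1 = 1
s4: b4⊕b5⊕b6⊕b7⊕b12⊕b13⊕b14⊕b15 = 0⊕1⊕1⊕0⊕0⊕1⊕1⊕1 = 1
s8: b8⊕b9⊕b10⊕b11⊕b12⊕b13⊕b14⊕b15 = 1⊕1⊕1⊕1⊕0⊕1⊕1⊕1 = 1
Syndrome (s8...s1) = 1111 → position 15.

15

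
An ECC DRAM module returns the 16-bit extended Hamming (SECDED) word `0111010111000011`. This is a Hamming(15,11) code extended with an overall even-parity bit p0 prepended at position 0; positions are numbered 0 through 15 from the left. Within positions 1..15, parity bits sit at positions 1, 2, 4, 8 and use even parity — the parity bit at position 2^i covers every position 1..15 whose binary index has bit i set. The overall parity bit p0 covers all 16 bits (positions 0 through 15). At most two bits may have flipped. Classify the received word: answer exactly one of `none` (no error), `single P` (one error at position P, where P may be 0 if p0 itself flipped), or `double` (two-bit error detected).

single 2

s1: b1⊕b3⊕b5⊕b7⊕b9⊕b11⊕b13⊕b15 = 1⊕1⊕1⊕1⊕1⊕0⊕0⊕1 = 0
s2: b2⊕b3⊕b6⊕b7⊕b10⊕b11⊕b14⊕b15 = 1⊕1⊕0⊕1⊕0⊕0⊕1⊕1 = 1
s4: b4⊕b5⊕b6⊕b7⊕b12⊕b13⊕b14⊕b15 = 0⊕1⊕0⊕1⊕0⊕0⊕1⊕1 = 0
s8: b8⊕b9⊕b10⊕b11⊕b12⊕b13⊕b14⊕b15 = 1⊕1⊕0⊕0⊕0⊕0⊕1⊕1 = 0
Syndrome (s8...s1) = 0010 → position 2.
Overall parity (XOR of all 16 bits, including p0): 0⊕1⊕1⊕1⊕0⊕1⊕0⊕1⊕1⊕1⊕0⊕0⊕0⊕0⊕1⊕1 = 1
Overall=1, syndrome position=2 → single-bit error at position 2.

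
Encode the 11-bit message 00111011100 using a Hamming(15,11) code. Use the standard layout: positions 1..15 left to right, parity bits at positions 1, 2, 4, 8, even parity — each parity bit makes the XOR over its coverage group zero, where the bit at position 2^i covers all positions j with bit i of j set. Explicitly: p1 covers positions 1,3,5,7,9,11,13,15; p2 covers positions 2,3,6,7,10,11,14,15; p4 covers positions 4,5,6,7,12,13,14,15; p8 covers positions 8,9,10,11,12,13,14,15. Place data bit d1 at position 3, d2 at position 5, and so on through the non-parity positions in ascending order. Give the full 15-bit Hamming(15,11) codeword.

010001101011100

Place data bits at non-power-of-two positions: b3=0, b5=0, b6=1, b7=1, b9=1, b10=0, b11=1, b12=1, b13=1, b14=0, b15=0.
p1 = XOR of data positions {3,5,7,9,11,13,15} = 0⊕0⊕1⊕1⊕1⊕1⊕0 = 0
p2 = XOR of data positions {3,6,7,10,11,14,15} = 0⊕1⊕1⊕0⊕1⊕0⊕0 = 1
p4 = XOR of data positions {5,6,7,12,13,14,15} = 0⊕1⊕1⊕1⊕1⊕0⊕0 = 0
p8 = XOR of data positions {9,10,11,12,13,14,15} = 1⊕0⊕1⊕1⊕1⊕0⊕0 = 0
Codeword b1..b15 = 010001101011100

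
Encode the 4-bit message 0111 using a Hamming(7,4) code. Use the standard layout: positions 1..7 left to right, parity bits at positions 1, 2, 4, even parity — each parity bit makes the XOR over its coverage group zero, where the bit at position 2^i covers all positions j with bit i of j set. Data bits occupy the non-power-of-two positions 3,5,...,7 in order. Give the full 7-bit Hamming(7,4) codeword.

0001111

Place data bits at non-power-of-two positions: b3=0, b5=1, b6=1, b7=1.
p1 = XOR of data positions {3,5,7} = 0⊕1⊕1 = 0
p2 = XOR of data positions {3,6,7} = 0⊕1⊕1 = 0
p4 = XOR of data positions {5,6,7} = 1⊕1⊕1 = 1
Codeword b1..b7 = 0001111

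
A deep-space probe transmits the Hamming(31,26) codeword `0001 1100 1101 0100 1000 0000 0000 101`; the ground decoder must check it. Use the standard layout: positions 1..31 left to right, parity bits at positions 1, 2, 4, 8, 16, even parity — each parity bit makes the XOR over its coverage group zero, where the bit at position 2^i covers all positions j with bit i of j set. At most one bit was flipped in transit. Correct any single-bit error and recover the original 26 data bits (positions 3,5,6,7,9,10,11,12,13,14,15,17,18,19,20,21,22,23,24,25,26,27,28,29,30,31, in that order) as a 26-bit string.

s1: b1⊕b3⊕b5⊕b7⊕b9⊕b11⊕b13⊕b15⊕b17⊕b19⊕b21⊕b23⊕b25⊕b27⊕b29⊕b31 = 0⊕0⊕1⊕0⊕1⊕0⊕0⊕0⊕1⊕0⊕0⊕0⊕0⊕0⊕1⊕1 = 1
s2: b2⊕b3⊕b6⊕b7⊕b10⊕b11⊕b14⊕b15⊕b18⊕b19⊕b22⊕b23⊕b26⊕b27⊕b30⊕b31 = 0⊕0⊕1⊕0⊕1⊕0⊕1⊕0⊕0⊕0⊕0⊕0⊕0⊕0⊕0⊕1 = 0
s4: b4⊕b5⊕b6⊕b7⊕b12⊕b13⊕b14⊕b15⊕b20⊕b21⊕b22⊕b23⊕b28⊕b29⊕b30⊕b31 = 1⊕1⊕1⊕0⊕1⊕0⊕1⊕0⊕0⊕0⊕0⊕0⊕0⊕1⊕0⊕1 = 1
s8: b8⊕b9⊕b10⊕b11⊕b12⊕b13⊕b14⊕b15⊕b24⊕b25⊕b26⊕b27⊕b28⊕b29⊕b30⊕b31 = 0⊕1⊕1⊕0⊕1⊕0⊕1⊕0⊕0⊕0⊕0⊕0⊕0⊕1⊕0⊕1 = 0
s16: b16⊕b17⊕b18⊕b19⊕b20⊕b21⊕b22⊕b23⊕b24⊕b25⊕b26⊕b27⊕b28⊕b29⊕b30⊕b31 = 0⊕1⊕0⊕0⊕0⊕0⊕0⊕0⊕0⊕0⊕0⊕0⊕0⊕1⊕0⊕1 = 1
Syndrome (s16...s1) = 10101 → position 21.
Flip bit 21: corrected codeword = 0001110011010100100010000000101
Data bits at positions 3,5,6,7,9,10,11,12,13,14,15,17,18,19,20,21,22,23,24,25,26,27,28,29,30,31: 01101101010100010000000101

01101101010100010000000101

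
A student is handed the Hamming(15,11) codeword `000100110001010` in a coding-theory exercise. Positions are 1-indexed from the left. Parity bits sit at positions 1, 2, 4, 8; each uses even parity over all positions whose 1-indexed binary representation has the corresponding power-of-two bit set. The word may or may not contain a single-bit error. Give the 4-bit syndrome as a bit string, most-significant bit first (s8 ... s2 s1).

s1: b1⊕b3⊕b5⊕b7⊕b9⊕b11⊕b13⊕b15 = 0⊕0⊕0⊕1⊕0⊕0⊕0⊕0 = 1
s2: b2⊕b3⊕b6⊕b7⊕b10⊕b11⊕b14⊕b15 = 0⊕0⊕0⊕1⊕0⊕0⊕1⊕0 = 0
s4: b4⊕b5⊕b6⊕b7⊕b12⊕b13⊕b14⊕b15 = 1⊕0⊕0⊕1⊕1⊕0⊕1⊕0 = 0
s8: b8⊕b9⊕b10⊕b11⊕b12⊕b13⊕b14⊕b15 = 1⊕0⊕0⊕0⊕1⊕0⊕1⊕0 = 1
Syndrome (s8...s1) = 1001 → position 9.

1001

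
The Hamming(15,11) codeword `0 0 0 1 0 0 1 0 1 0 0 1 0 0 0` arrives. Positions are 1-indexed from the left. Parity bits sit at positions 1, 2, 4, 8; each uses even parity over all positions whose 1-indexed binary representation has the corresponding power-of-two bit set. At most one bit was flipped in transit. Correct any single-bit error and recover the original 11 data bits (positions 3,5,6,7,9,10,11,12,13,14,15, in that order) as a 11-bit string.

00111001000

s1: b1⊕b3⊕b5⊕b7⊕b9⊕b11⊕b13⊕b15 = 0⊕0⊕0⊕1⊕1⊕0⊕0⊕0 = 0
s2: b2⊕b3⊕b6⊕b7⊕b10⊕b11⊕b14⊕b15 = 0⊕0⊕0⊕1⊕0⊕0⊕0⊕0 = 1
s4: b4⊕b5⊕b6⊕b7⊕b12⊕b13⊕b14⊕b15 = 1⊕0⊕0⊕1⊕1⊕0⊕0⊕0 = 1
s8: b8⊕b9⊕b10⊕b11⊕b12⊕b13⊕b14⊕b15 = 0⊕1⊕0⊕0⊕1⊕0⊕0⊕0 = 0
Syndrome (s8...s1) = 0110 → position 6.
Flip bit 6: corrected codeword = 000101101001000
Data bits at positions 3,5,6,7,9,10,11,12,13,14,15: 00111001000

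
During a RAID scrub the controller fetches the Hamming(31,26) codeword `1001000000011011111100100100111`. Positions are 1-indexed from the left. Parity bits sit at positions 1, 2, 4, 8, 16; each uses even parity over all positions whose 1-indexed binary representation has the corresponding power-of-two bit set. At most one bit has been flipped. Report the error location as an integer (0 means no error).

14

s1: b1⊕b3⊕b5⊕b7⊕b9⊕b11⊕b13⊕b15⊕b17⊕b19⊕b21⊕b23⊕b25⊕b27⊕b29⊕b31 = 1⊕0⊕0⊕0⊕0⊕0⊕1⊕1⊕1⊕1⊕0⊕1⊕0⊕0⊕1⊕1 = 0
s2: b2⊕b3⊕b6⊕b7⊕b10⊕b11⊕b14⊕b15⊕b18⊕b19⊕b22⊕b23⊕b26⊕b27⊕b30⊕b31 = 0⊕0⊕0⊕0⊕0⊕0⊕0⊕1⊕1⊕1⊕0⊕1⊕1⊕0⊕1⊕1 = 1
s4: b4⊕b5⊕b6⊕b7⊕b12⊕b13⊕b14⊕b15⊕b20⊕b21⊕b22⊕b23⊕b28⊕b29⊕b30⊕b31 = 1⊕0⊕0⊕0⊕1⊕1⊕0⊕1⊕1⊕0⊕0⊕1⊕0⊕1⊕1⊕1 = 1
s8: b8⊕b9⊕b10⊕b11⊕b12⊕b13⊕b14⊕b15⊕b24⊕b25⊕b26⊕b27⊕b28⊕b29⊕b30⊕b31 = 0⊕0⊕0⊕0⊕1⊕1⊕0⊕1⊕0⊕0⊕1⊕0⊕0⊕1⊕1⊕1 = 1
s16: b16⊕b17⊕b18⊕b19⊕b20⊕b21⊕b22⊕b23⊕b24⊕b25⊕b26⊕b27⊕b28⊕b29⊕b30⊕b31 = 1⊕1⊕1⊕1⊕1⊕0⊕0⊕1⊕0⊕0⊕1⊕0⊕0⊕1⊕1⊕1 = 0
Syndrome (s16...s1) = 01110 → position 14.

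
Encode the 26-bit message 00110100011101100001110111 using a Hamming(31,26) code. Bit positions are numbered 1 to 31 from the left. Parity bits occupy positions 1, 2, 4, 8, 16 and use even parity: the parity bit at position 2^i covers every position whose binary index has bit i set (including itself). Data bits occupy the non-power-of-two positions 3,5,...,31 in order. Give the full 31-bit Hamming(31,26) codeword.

0000011101000111101100001110111

Place data bits at non-power-of-two positions: b3=0, b5=0, b6=1, b7=1, b9=0, b10=1, b11=0, b12=0, b13=0, b14=1, b15=1, b17=1, b18=0, b19=1, b20=1, b21=0, b22=0, b23=0, b24=0, b25=1, b26=1, b27=1, b28=0, b29=1, b30=1, b31=1.
p1 = XOR of data positions {3,5,7,9,11,13,15,17,19,21,23,25,27,29,31} = 0⊕0⊕1⊕0⊕0⊕0⊕1⊕1⊕1⊕0⊕0⊕1⊕1⊕1⊕1 = 0
p2 = XOR of data positions {3,6,7,10,11,14,15,18,19,22,23,26,27,30,31} = 0⊕1⊕1⊕1⊕0⊕1⊕1⊕0⊕1⊕0⊕0⊕1⊕1⊕1⊕1 = 0
p4 = XOR of data positions {5,6,7,12,13,14,15,20,21,22,23,28,29,30,31} = 0⊕1⊕1⊕0⊕0⊕1⊕1⊕1⊕0⊕0⊕0⊕0⊕1⊕1⊕1 = 0
p8 = XOR of data positions {9,10,11,12,13,14,15,24,25,26,27,28,29,30,31} = 0⊕1⊕0⊕0⊕0⊕1⊕1⊕0⊕1⊕1⊕1⊕0⊕1⊕1⊕1 = 1
p16 = XOR of data positions {17,18,19,20,21,22,23,24,25,26,27,28,29,30,31} = 1⊕0⊕1⊕1⊕0⊕0⊕0⊕0⊕1⊕1⊕1⊕0⊕1⊕1⊕1 = 1
Codeword b1..b31 = 0000011101000111101100001110111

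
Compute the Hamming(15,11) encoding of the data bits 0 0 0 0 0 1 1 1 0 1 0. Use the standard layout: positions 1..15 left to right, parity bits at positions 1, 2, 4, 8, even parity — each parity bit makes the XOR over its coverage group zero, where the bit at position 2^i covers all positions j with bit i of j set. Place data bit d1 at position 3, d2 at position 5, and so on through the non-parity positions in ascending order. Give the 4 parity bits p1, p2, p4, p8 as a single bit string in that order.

Place data bits at non-power-of-two positions: b3=0, b5=0, b6=0, b7=0, b9=0, b10=1, b11=1, b12=1, b13=0, b14=1, b15=0.
p1 = XOR of data positions {3,5,7,9,11,13,15} = 0⊕0⊕0⊕0⊕1⊕0⊕0 = 1
p2 = XOR of data positions {3,6,7,10,11,14,15} = 0⊕0⊕0⊕1⊕1⊕1⊕0 = 1
p4 = XOR of data positions {5,6,7,12,13,14,15} = 0⊕0⊕0⊕1⊕0⊕1⊕0 = 0
p8 = XOR of data positions {9,10,11,12,13,14,15} = 0⊕1⊕1⊕1⊕0⊕1⊕0 = 0
Parity bits p1,p2,p4,p8 = 1100

1100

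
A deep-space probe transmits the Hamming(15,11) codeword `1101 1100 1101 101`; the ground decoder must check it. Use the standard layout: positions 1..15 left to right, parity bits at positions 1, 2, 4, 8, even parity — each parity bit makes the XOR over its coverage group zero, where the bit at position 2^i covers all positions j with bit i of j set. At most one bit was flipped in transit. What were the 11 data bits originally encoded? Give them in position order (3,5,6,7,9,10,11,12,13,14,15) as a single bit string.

01100101101

s1: b1⊕b3⊕b5⊕b7⊕b9⊕b11⊕b13⊕b15 = 1⊕0⊕1⊕0⊕1⊕0⊕1⊕1 = 1
s2: b2⊕b3⊕b6⊕b7⊕b10⊕b11⊕b14⊕b15 = 1⊕0⊕1⊕0⊕1⊕0⊕0⊕1 = 0
s4: b4⊕b5⊕b6⊕b7⊕b12⊕b13⊕b14⊕b15 = 1⊕1⊕1⊕0⊕1⊕1⊕0⊕1 = 0
s8: b8⊕b9⊕b10⊕b11⊕b12⊕b13⊕b14⊕b15 = 0⊕1⊕1⊕0⊕1⊕1⊕0⊕1 = 1
Syndrome (s8...s1) = 1001 → position 9.
Flip bit 9: corrected codeword = 110111000101101
Data bits at positions 3,5,6,7,9,10,11,12,13,14,15: 01100101101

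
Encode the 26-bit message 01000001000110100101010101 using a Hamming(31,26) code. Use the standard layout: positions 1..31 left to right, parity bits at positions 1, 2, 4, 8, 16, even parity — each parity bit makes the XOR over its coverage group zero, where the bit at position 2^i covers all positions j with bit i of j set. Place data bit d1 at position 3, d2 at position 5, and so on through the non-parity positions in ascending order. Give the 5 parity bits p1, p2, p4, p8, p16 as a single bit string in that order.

10010

Place data bits at non-power-of-two positions: b3=0, b5=1, b6=0, b7=0, b9=0, b10=0, b11=0, b12=1, b13=0, b14=0, b15=0, b17=1, b18=1, b19=0, b20=1, b21=0, b22=0, b23=1, b24=0, b25=1, b26=0, b27=1, b28=0, b29=1, b30=0, b31=1.
p1 = XOR of data positions {3,5,7,9,11,13,15,17,19,21,23,25,27,29,31} = 0⊕1⊕0⊕0⊕0⊕0⊕0⊕1⊕0⊕0⊕1⊕1⊕1⊕1⊕1 = 1
p2 = XOR of data positions {3,6,7,10,11,14,15,18,19,22,23,26,27,30,31} = 0⊕0⊕0⊕0⊕0⊕0⊕0⊕1⊕0⊕0⊕1⊕0⊕1⊕0⊕1 = 0
p4 = XOR of data positions {5,6,7,12,13,14,15,20,21,22,23,28,29,30,31} = 1⊕0⊕0⊕1⊕0⊕0⊕0⊕1⊕0⊕0⊕1⊕0⊕1⊕0⊕1 = 0
p8 = XOR of data positions {9,10,11,12,13,14,15,24,25,26,27,28,29,30,31} = 0⊕0⊕0⊕1⊕0⊕0⊕0⊕0⊕1⊕0⊕1⊕0⊕1⊕0⊕1 = 1
p16 = XOR of data positions {17,18,19,20,21,22,23,24,25,26,27,28,29,30,31} = 1⊕1⊕0⊕1⊕0⊕0⊕1⊕0⊕1⊕0⊕1⊕0⊕1⊕0⊕1 = 0
Parity bits p1,p2,p4,p8,p16 = 10010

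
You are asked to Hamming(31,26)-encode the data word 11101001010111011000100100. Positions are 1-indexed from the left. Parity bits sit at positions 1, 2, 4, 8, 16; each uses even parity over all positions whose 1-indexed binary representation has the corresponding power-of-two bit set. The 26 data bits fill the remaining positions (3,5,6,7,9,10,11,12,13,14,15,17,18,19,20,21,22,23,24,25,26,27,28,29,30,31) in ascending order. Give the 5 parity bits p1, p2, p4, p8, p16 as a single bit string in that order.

Place data bits at non-power-of-two positions: b3=1, b5=1, b6=1, b7=0, b9=1, b10=0, b11=0, b12=1, b13=0, b14=1, b15=0, b17=1, b18=1, b19=1, b20=0, b21=1, b22=1, b23=0, b24=0, b25=0, b26=1, b27=0, b28=0, b29=1, b30=0, b31=0.
p1 = XOR of data positions {3,5,7,9,11,13,15,17,19,21,23,25,27,29,31} = 1⊕1⊕0⊕1⊕0⊕0⊕0⊕1⊕1⊕1⊕0⊕0⊕0⊕1⊕0 = 1
p2 = XOR of data positions {3,6,7,10,11,14,15,18,19,22,23,26,27,30,31} = 1⊕1⊕0⊕0⊕0⊕1⊕0⊕1⊕1⊕1⊕0⊕1⊕0⊕0⊕0 = 1
p4 = XOR of data positions {5,6,7,12,13,14,15,20,21,22,23,28,29,30,31} = 1⊕1⊕0⊕1⊕0⊕1⊕0⊕0⊕1⊕1⊕0⊕0⊕1⊕0⊕0 = 1
p8 = XOR of data positions {9,10,11,12,13,14,15,24,25,26,27,28,29,30,31} = 1⊕0⊕0⊕1⊕0⊕1⊕0⊕0⊕0⊕1⊕0⊕0⊕1⊕0⊕0 = 1
p16 = XOR of data positions {17,18,19,20,21,22,23,24,25,26,27,28,29,30,31} = 1⊕1⊕1⊕0⊕1⊕1⊕0⊕0⊕0⊕1⊕0⊕0⊕1⊕0⊕0 = 1
Parity bits p1,p2,p4,p8,p16 = 11111

11111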